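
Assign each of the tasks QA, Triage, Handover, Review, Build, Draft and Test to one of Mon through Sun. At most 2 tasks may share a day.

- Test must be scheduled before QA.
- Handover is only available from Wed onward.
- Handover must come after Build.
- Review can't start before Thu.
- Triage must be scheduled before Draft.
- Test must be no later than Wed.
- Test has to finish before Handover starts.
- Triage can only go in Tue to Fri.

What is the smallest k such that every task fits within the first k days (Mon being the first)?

The precedence chain requires at least 2 distinct days.
With at most 2 per day and 7 tasks, at least 4 days are needed.
Review can't be placed before Thu — that is day 4 counting from Mon — so the schedule must run through at least 4 days.
4 works (last occupied day: Thu): for example Build -> Mon, Handover -> Wed, Triage -> Tue, Draft -> Wed, QA -> Tue, Review -> Thu, Test -> Mon.

4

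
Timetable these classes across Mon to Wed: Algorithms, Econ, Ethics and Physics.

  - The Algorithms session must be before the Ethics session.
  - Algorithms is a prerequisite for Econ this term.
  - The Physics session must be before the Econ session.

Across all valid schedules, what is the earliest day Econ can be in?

Precedence pushes Econ to at least Tue.
Econ at Tue is achievable: Ethics=Tue; Physics=Mon; Algorithms=Mon; Econ=Tue.

Tue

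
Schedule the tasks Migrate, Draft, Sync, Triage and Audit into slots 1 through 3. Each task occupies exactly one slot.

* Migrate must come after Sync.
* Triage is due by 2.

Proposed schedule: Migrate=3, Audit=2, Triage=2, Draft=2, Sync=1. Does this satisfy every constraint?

Yes

Triage is due by 2 — holds.
Migrate must come after Sync — holds.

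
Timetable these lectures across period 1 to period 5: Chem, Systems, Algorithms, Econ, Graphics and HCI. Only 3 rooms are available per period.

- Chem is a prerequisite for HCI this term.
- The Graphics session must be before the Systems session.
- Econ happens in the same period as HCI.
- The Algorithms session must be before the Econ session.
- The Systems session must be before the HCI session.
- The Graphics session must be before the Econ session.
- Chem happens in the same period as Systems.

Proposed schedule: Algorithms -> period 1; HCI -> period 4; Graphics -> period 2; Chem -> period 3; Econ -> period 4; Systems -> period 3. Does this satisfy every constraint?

Yes

Chem happens in the same period as Systems — holds.
Chem is a prerequisite for HCI this term — holds.
The Graphics session must be before the Econ session — holds.
Only 3 rooms are available per period — holds.
Econ happens in the same period as HCI — holds.
The Algorithms session must be before the Econ session — holds.
The Graphics session must be before the Systems session — holds.
The Systems session must be before the HCI session — holds.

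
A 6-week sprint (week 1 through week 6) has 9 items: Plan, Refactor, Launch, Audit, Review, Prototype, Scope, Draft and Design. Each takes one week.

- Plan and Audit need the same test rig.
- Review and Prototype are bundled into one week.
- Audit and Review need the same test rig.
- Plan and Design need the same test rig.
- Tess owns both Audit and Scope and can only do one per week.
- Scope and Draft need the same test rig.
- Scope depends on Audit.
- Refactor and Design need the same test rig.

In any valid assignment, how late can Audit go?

week 5

Downstream work caps Audit at week 5.
Audit at week 5 is achievable: Scope -> week 6, Refactor -> week 1, Plan -> week 1, Audit -> week 5, Launch -> week 1, Design -> week 2, Prototype -> week 1, Review -> week 1, Draft -> week 1.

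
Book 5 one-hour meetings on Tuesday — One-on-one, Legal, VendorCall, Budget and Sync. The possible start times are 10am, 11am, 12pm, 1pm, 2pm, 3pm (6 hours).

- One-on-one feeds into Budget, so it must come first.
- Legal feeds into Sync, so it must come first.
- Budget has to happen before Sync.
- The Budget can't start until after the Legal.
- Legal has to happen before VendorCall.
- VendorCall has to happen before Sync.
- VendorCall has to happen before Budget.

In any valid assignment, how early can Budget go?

12pm

Precedence pushes Budget to at least 12pm; downstream work caps Budget at 2pm.
Budget at 12pm is achievable: Sync in 1pm; Budget in 12pm; Legal in 10am; VendorCall in 11am; One-on-one in 10am.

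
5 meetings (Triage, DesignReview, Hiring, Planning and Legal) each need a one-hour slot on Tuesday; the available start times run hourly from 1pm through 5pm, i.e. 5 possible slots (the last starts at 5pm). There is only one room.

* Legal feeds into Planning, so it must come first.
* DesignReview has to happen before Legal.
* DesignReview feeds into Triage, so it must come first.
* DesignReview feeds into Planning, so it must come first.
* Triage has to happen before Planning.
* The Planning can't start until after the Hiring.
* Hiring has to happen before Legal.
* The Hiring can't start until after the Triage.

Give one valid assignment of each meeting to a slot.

Triage -> 2pm; Legal -> 4pm; DesignReview -> 1pm; Planning -> 5pm; Hiring -> 3pm

Checking: DesignReview(1pm) before Legal(4pm); DesignReview(1pm) before Planning(5pm); Hiring(3pm) before Planning(5pm); Legal(4pm) before Planning(5pm); Triage(2pm) before Planning(5pm); Hiring(3pm) before Legal(4pm); DesignReview(1pm) before Triage(2pm); Triage(2pm) before Hiring(3pm); max 1 per slot (cap 1).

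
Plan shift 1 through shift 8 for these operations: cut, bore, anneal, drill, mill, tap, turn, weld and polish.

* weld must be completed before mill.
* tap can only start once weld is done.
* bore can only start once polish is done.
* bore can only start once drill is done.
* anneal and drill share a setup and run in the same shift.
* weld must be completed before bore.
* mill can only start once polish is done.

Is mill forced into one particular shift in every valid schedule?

mill can be shift 2 (e.g. turn=shift 1; weld=shift 1; cut=shift 1; tap=shift 2; polish=shift 1; drill=shift 1; anneal=shift 1; mill=shift 2; bore=shift 2) or shift 3 (e.g. weld in shift 1; drill in shift 1; anneal in shift 1; bore in shift 2; polish in shift 1; mill in shift 3; cut in shift 1; tap in shift 2; turn in shift 1).

No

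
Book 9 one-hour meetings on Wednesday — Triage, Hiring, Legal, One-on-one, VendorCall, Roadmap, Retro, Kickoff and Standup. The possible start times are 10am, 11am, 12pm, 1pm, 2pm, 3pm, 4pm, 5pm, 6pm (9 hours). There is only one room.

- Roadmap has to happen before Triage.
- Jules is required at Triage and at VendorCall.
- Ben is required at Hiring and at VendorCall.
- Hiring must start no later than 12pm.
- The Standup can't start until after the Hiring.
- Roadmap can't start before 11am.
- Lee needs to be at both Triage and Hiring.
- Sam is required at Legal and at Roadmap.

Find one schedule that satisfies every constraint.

Hiring=10am; Legal=2pm; Standup=1pm; One-on-one=3pm; Roadmap=11am; Kickoff=6pm; Triage=12pm; VendorCall=4pm; Retro=5pm

Checking: Hiring(10am) before Standup(1pm); Roadmap(11am) before Triage(12pm); Triage(12pm) != VendorCall(4pm); Legal(2pm) != Roadmap(11am); Triage(12pm) != Hiring(10am); Hiring(10am) != VendorCall(4pm); Roadmap=11am in [11am,6pm]; Hiring=10am in [10am,12pm]; max 1 per hour (cap 1).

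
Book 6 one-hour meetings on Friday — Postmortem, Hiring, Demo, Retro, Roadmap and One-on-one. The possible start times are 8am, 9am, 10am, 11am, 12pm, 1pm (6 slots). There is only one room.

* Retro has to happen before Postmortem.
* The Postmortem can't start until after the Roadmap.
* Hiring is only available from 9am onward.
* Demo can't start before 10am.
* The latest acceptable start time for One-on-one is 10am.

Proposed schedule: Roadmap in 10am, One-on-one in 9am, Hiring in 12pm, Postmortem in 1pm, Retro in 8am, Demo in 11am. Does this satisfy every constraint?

Valid

The latest acceptable start time for One-on-one is 10am — holds.
Demo can't start before 10am — holds.
Hiring is only available from 9am onward — holds.
There is only one room — holds.
Retro has to happen before Postmortem — holds.
The Postmortem can't start until after the Roadmap — holds.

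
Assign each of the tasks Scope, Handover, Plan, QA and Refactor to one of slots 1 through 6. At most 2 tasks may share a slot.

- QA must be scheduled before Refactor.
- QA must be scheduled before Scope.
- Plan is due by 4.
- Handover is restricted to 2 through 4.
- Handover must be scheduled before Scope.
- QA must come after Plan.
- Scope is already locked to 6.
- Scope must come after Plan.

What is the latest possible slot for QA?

5

Precedence pushes QA to at least 2; downstream work caps QA at 5.
QA at 5 is achievable: Scope -> 6, Plan -> 1, QA -> 5, Handover -> 2, Refactor -> 6.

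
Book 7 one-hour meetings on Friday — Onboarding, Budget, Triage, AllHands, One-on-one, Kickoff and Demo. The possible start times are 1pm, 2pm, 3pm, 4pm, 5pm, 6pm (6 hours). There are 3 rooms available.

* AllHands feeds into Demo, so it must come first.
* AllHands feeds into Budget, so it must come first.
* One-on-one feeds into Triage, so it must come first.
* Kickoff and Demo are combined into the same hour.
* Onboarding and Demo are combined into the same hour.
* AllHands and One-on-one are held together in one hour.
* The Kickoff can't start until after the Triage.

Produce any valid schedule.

Budget -> 2pm, Onboarding -> 3pm, One-on-one -> 1pm, Triage -> 2pm, Kickoff -> 3pm, AllHands -> 1pm, Demo -> 3pm

Checking: AllHands(1pm) before Demo(3pm); AllHands(1pm) before Budget(2pm); Triage(2pm) before Kickoff(3pm); One-on-one(1pm) before Triage(2pm); Kickoff = Demo = 3pm; AllHands = One-on-one = 1pm; Onboarding = Demo = 3pm; max 3 per hour (cap 3).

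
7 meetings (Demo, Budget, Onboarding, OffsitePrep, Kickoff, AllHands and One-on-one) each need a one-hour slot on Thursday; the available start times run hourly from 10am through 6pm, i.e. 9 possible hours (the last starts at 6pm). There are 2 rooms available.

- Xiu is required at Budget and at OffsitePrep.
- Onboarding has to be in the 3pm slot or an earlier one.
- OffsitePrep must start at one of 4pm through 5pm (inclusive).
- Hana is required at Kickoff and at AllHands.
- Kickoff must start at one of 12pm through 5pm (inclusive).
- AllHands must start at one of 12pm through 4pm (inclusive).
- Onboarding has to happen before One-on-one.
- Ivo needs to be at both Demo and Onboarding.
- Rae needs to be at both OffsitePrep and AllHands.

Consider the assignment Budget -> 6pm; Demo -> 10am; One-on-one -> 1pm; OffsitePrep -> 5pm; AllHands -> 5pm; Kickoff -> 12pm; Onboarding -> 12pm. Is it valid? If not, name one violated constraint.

Invalid. Rae needs to be at both OffsitePrep and AllHands.

Rae needs to be at both OffsitePrep and AllHands — violated.
Ivo needs to be at both Demo and Onboarding — holds.
OffsitePrep must start at one of 4pm through 5pm (inclusive) — holds.
AllHands must start at one of 12pm through 4pm (inclusive) — violated.
Kickoff must start at one of 12pm through 5pm (inclusive) — holds.
Onboarding has to be in the 3pm slot or an earlier one — holds.
Xiu is required at Budget and at OffsitePrep — holds.
There are 2 rooms available — holds.
Onboarding has to happen before One-on-one — holds.
Hana is required at Kickoff and at AllHands — holds.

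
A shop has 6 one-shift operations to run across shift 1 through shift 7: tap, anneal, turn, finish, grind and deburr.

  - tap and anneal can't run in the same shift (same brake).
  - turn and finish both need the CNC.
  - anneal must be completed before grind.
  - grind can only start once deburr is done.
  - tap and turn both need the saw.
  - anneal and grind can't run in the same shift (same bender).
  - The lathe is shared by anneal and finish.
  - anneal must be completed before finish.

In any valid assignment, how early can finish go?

Precedence pushes finish to at least shift 2.
finish at shift 2 is achievable: turn -> shift 1, tap -> shift 2, grind -> shift 2, deburr -> shift 1, finish -> shift 2, anneal -> shift 1.

shift 2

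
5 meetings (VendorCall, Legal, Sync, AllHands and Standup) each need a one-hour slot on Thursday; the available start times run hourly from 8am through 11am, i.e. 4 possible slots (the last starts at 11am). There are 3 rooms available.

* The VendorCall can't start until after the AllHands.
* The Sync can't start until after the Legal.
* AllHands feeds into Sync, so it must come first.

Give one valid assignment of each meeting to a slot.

Sync=9am; Legal=8am; VendorCall=9am; Standup=8am; AllHands=8am

Checking: AllHands(8am) before VendorCall(9am); AllHands(8am) before Sync(9am); Legal(8am) before Sync(9am); max 3 per slot (cap 3).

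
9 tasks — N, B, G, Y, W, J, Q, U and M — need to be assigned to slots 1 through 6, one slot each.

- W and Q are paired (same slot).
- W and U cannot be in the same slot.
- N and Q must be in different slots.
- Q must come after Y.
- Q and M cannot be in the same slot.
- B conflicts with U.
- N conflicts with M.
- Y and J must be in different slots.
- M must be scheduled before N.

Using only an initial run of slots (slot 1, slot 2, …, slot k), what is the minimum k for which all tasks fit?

The precedence chain requires at least 2 distinct slots.
Could 2 slots be enough, i.e. nothing placed later than 2? No: Q must come after Y (at 1 or later) → {2}; N must come after M (at 1 or later) → {2}; Q can't share with N (2) → nothing is left.
So 2 slots is not enough.
3 works (last occupied slot: 3): for example G=1, Q=3, U=2, Y=1, J=2, W=3, N=2, M=1, B=1.

3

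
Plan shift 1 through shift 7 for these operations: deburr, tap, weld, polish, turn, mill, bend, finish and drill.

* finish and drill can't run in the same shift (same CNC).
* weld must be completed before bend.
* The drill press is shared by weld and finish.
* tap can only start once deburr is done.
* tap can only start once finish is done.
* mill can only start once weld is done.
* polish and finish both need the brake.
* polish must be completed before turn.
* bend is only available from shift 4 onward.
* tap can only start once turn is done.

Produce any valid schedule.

polish=shift 1; finish=shift 2; tap=shift 3; drill=shift 1; bend=shift 4; mill=shift 2; weld=shift 1; turn=shift 2; deburr=shift 1

Checking: polish(shift 1) before turn(shift 2); deburr(shift 1) before tap(shift 3); finish(shift 2) before tap(shift 3); weld(shift 1) before mill(shift 2); weld(shift 1) before bend(shift 4); turn(shift 2) before tap(shift 3); polish(shift 1) != finish(shift 2); weld(shift 1) != finish(shift 2); finish(shift 2) != drill(shift 1); bend=shift 4 in [shift 4,shift 7].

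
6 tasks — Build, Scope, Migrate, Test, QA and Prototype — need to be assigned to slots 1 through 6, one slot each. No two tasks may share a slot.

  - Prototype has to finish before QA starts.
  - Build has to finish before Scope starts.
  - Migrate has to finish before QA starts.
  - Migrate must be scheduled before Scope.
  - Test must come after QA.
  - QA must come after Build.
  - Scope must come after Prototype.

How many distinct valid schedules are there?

18

Splitting on Build: it can be 1 (6), 2 (6), 3 (6). Listing each branch's schedules as (Scope, Migrate, Test, QA, Prototype):
Build=1: (4,2,6,5,3) (4,3,6,5,2) (5,2,6,4,3) (5,3,6,4,2) (6,2,5,4,3) (6,3,5,4,2) — 6.
Build=2: (4,1,6,5,3) (4,3,6,5,1) (5,1,6,4,3) (5,3,6,4,1) (6,1,5,4,3) (6,3,5,4,1) — 6.
Build=3: (4,1,6,5,2) (4,2,6,5,1) (5,1,6,4,2) (5,2,6,4,1) (6,1,5,4,2) (6,2,5,4,1) — 6.
Summing: 6 + 6 + 6 = 18.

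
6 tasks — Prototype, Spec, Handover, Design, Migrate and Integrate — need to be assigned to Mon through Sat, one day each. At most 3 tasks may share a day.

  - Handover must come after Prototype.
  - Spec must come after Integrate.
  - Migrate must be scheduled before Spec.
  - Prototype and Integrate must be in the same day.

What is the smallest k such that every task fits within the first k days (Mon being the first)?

2 days

The precedence chain requires at least 2 distinct days.
With at most 3 per day and 6 tasks, at least 2 days are needed.
2 works (last occupied day: Tue): for example Design=Tue; Prototype=Mon; Migrate=Mon; Integrate=Mon; Spec=Tue; Handover=Tue.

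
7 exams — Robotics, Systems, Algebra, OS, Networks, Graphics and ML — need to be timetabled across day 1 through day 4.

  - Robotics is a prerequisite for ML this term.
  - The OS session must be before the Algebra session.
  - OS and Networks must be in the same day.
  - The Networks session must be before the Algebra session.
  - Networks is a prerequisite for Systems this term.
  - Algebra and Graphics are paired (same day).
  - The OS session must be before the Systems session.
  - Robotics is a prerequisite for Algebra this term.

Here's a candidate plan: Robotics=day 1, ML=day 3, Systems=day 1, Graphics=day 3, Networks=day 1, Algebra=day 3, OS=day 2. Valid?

No. The OS session must be before the Systems session is not satisfied.

Networks is a prerequisite for Systems this term — violated.
Robotics is a prerequisite for ML this term — holds.
The OS session must be before the Algebra session — holds.
The OS session must be before the Systems session — violated.
Robotics is a prerequisite for Algebra this term — holds.
The Networks session must be before the Algebra session — holds.
OS and Networks must be in the same day — violated.
Algebra and Graphics are paired (same day) — holds.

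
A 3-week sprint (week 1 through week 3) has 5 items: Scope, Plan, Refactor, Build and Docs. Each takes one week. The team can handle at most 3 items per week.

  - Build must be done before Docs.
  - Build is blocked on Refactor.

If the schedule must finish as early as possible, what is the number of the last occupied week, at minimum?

The precedence chain requires at least 3 distinct weeks.
With at most 3 per week and 5 work items, at least 2 weeks are needed.
3 works (last occupied week: week 3): for example Refactor=week 1; Scope=week 1; Docs=week 3; Build=week 2; Plan=week 1.

3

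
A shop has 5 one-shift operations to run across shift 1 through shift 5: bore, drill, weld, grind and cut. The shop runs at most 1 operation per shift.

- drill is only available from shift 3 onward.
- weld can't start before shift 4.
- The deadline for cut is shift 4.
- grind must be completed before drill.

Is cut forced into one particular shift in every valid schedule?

cut can be shift 1 (e.g. bore in shift 5, cut in shift 1, drill in shift 3, grind in shift 2, weld in shift 4) or shift 2 (e.g. grind=shift 1; weld=shift 4; bore=shift 5; cut=shift 2; drill=shift 3).

No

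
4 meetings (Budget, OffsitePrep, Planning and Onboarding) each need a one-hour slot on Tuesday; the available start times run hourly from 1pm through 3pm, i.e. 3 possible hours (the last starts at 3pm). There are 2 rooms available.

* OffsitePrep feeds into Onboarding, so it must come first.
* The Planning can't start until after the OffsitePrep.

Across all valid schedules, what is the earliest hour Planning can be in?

Precedence pushes Planning to at least 2pm.
Planning at 2pm is achievable: Planning=2pm, Budget=1pm, Onboarding=2pm, OffsitePrep=1pm.

2pm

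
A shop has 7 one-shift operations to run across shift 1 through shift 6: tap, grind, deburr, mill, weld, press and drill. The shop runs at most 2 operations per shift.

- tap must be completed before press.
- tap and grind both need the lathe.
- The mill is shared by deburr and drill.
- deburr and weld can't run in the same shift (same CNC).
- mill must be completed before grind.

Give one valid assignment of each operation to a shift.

press=shift 2, deburr=shift 3, weld=shift 4, tap=shift 1, mill=shift 1, grind=shift 2, drill=shift 4

Checking: tap(shift 1) before press(shift 2); mill(shift 1) before grind(shift 2); deburr(shift 3) != drill(shift 4); deburr(shift 3) != weld(shift 4); tap(shift 1) != grind(shift 2); max 2 per shift (cap 2).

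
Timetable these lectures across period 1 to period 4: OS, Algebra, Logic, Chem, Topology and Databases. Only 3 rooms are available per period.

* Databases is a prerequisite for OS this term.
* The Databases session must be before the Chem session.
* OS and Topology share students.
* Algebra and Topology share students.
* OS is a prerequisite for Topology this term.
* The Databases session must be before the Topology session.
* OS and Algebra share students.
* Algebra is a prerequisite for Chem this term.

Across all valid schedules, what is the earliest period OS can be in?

period 2

Precedence pushes OS to at least period 2; downstream work caps OS at period 3.
OS at period 2 is achievable: Topology=period 3; OS=period 2; Databases=period 1; Algebra=period 1; Logic=period 1; Chem=period 2.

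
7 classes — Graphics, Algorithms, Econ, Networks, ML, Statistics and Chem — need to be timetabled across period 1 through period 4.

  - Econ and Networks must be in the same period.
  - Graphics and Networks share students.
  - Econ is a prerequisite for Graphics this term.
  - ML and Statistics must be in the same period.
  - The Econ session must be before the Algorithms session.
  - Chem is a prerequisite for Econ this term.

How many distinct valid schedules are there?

Splitting on Graphics: it can be period 3 (8), period 4 (16). Listing each branch's schedules as (Algorithms, Econ, Networks, ML, Statistics, Chem) by period number:
Graphics=period 3: (3,2,2,1,1,1) (3,2,2,2,2,1) (3,2,2,3,3,1) (3,2,2,4,4,1) (4,2,2,1,1,1) (4,2,2,2,2,1) (4,2,2,3,3,1) (4,2,2,4,4,1) — 8.
Graphics=period 4: (3,2,2,1,1,1) (3,2,2,2,2,1) (3,2,2,3,3,1) (3,2,2,4,4,1) (4,2,2,1,1,1) (4,2,2,2,2,1) (4,2,2,3,3,1) (4,2,2,4,4,1) (4,3,3,1,1,1) (4,3,3,1,1,2) (4,3,3,2,2,1) (4,3,3,2,2,2) (4,3,3,3,3,1) (4,3,3,3,3,2) (4,3,3,4,4,1) (4,3,3,4,4,2) — 16.
Summing: 8 + 16 = 24.

24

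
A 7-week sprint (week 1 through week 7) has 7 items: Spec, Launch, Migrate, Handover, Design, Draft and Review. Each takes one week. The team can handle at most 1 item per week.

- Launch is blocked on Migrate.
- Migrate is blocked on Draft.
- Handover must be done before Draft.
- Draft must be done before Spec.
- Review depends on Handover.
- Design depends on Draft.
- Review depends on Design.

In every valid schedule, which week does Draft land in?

week 2

Precedence pushes Draft to at least week 2; downstream work caps Draft at week 5.
So Draft is pinned to week 2.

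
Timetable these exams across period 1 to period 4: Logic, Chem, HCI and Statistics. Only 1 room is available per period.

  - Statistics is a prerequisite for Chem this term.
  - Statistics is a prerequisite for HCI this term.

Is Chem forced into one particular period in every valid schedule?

Chem can be period 2 (e.g. HCI -> period 3; Statistics -> period 1; Logic -> period 4; Chem -> period 2) or period 3 (e.g. Statistics in period 1; HCI in period 2; Chem in period 3; Logic in period 4).

No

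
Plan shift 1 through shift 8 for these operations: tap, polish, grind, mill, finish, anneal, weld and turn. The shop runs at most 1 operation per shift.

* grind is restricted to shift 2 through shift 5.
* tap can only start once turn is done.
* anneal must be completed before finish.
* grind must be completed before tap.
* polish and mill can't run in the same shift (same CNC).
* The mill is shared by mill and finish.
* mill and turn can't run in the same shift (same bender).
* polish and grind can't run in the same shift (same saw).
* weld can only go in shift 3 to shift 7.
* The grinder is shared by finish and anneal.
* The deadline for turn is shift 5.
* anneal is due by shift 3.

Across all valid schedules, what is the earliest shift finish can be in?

Precedence pushes finish to at least shift 2.
finish at shift 2 is achievable: tap=shift 6, polish=shift 7, mill=shift 8, turn=shift 4, grind=shift 3, weld=shift 5, anneal=shift 1, finish=shift 2.

shift 2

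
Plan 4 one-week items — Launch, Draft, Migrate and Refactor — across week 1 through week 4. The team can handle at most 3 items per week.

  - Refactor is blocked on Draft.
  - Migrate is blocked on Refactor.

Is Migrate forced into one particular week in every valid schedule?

No

Migrate can be week 3 (e.g. Refactor in week 2; Draft in week 1; Migrate in week 3; Launch in week 1) or week 4 (e.g. Launch -> week 1, Refactor -> week 2, Draft -> week 1, Migrate -> week 4).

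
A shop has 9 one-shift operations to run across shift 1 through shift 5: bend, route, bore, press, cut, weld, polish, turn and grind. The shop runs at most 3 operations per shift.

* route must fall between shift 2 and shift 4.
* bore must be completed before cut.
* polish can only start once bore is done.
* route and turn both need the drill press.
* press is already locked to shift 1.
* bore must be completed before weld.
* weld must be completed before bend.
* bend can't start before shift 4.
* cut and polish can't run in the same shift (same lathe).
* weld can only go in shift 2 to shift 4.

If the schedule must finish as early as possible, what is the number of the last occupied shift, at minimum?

The precedence chain requires at least 3 distinct shifts.
With at most 3 per shift and 9 operations, at least 3 shifts are needed.
bend can't be placed before shift 4, so the schedule must run through at least shift 4.
4 works (last occupied shift: shift 4): for example press -> shift 1; cut -> shift 2; weld -> shift 2; grind -> shift 3; route -> shift 2; polish -> shift 3; turn -> shift 1; bend -> shift 4; bore -> shift 1.

4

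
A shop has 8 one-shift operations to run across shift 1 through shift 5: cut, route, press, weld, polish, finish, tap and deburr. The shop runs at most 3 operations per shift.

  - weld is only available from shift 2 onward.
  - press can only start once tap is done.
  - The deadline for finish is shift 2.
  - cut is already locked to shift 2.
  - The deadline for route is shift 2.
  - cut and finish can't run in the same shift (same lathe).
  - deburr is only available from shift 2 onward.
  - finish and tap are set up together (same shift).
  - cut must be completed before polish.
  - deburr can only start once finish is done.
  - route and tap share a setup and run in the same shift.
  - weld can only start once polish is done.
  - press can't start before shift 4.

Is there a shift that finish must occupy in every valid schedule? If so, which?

shift 1

finish's window is shift 1–shift 2.
cut is fixed at shift 2, and finish can't share a shift with cut.
So finish must be shift 1.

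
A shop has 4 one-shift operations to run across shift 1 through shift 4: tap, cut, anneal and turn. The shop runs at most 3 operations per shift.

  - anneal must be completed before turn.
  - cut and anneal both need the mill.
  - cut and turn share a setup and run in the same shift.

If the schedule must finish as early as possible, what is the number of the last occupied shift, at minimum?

The precedence chain requires at least 2 distinct shifts.
With at most 3 per shift and 4 operations, at least 2 shifts are needed.
2 works (last occupied shift: shift 2): for example tap=shift 1, cut=shift 2, turn=shift 2, anneal=shift 1.

shift 2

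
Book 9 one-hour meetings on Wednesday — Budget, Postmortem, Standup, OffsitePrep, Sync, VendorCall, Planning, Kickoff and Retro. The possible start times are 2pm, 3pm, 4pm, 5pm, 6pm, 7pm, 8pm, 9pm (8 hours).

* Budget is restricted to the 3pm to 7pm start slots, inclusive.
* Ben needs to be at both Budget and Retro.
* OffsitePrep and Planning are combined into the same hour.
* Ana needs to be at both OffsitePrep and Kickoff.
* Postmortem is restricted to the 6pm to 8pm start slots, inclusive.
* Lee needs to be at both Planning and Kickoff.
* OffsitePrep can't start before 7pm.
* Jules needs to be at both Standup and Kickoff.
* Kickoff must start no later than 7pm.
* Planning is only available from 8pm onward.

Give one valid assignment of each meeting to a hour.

Budget in 3pm, Postmortem in 6pm, Kickoff in 2pm, Standup in 3pm, OffsitePrep in 8pm, Retro in 2pm, VendorCall in 2pm, Sync in 2pm, Planning in 8pm

Checking: Budget(3pm) != Retro(2pm); Standup(3pm) != Kickoff(2pm); OffsitePrep(8pm) != Kickoff(2pm); Planning(8pm) != Kickoff(2pm); OffsitePrep = Planning = 8pm; Kickoff=2pm in [2pm,7pm]; Budget=3pm in [3pm,7pm]; Postmortem=6pm in [6pm,8pm]; OffsitePrep=8pm in [7pm,9pm]; Planning=8pm in [8pm,9pm].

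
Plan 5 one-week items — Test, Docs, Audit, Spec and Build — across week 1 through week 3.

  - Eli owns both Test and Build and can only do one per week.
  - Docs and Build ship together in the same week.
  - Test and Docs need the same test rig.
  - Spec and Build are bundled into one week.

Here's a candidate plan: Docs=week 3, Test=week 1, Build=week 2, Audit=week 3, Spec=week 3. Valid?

Eli owns both Test and Build and can only do one per week — holds.
Spec and Build are bundled into one week — violated.
Test and Docs need the same test rig — holds.
Docs and Build ship together in the same week — violated.

No — it violates: Docs and Build ship together in the same week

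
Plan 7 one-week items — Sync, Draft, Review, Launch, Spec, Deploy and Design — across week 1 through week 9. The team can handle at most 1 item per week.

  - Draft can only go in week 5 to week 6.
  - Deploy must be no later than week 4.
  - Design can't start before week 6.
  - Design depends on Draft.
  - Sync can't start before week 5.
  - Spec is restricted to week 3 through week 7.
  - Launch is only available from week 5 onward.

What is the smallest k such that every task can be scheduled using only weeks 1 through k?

The precedence chain requires at least 2 distinct weeks.
With at most 1 per week and 7 tasks, at least 7 weeks are needed.
Design can't be placed before week 6, so the schedule must run through at least week 6.
Could 7 weeks be enough, i.e. nothing placed later than week 7? No: Sync's window within 7 weeks is {week 5, week 6, week 7}; Draft's window within 7 weeks is {week 5, week 6}; Launch's window within 7 weeks is {week 5, week 6, week 7}; Design's window within 7 weeks is {week 6, week 7}; Sync, Draft, Launch and Design are all confined to {week 5, week 6, week 7} — 4 tasks for 3 weeks at most 1 apiece is too many.
So 7 weeks is not enough.
8 works (last occupied week: week 8): for example Launch in week 8, Sync in week 7, Design in week 6, Review in week 2, Spec in week 3, Deploy in week 1, Draft in week 5.

8 weeks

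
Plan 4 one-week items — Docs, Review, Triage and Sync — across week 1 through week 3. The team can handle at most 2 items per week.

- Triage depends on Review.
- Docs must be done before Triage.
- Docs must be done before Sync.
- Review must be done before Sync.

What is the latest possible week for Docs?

Downstream work caps Docs at week 2.
Docs at week 2 is achievable: Docs -> week 2; Review -> week 1; Triage -> week 3; Sync -> week 3.

week 2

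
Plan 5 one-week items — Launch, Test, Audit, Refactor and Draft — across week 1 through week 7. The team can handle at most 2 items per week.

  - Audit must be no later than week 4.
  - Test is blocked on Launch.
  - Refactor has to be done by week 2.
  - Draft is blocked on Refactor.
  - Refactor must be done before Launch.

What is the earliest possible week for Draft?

week 2

Precedence pushes Draft to at least week 2.
Draft at week 2 is achievable: Launch=week 2, Draft=week 2, Test=week 3, Audit=week 1, Refactor=week 1.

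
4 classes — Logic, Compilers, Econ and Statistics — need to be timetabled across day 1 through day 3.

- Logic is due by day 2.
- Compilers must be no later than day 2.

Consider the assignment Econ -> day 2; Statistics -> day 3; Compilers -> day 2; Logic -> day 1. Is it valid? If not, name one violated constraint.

Compilers must be no later than day 2 — holds.
Logic is due by day 2 — holds.

Yes, all constraints hold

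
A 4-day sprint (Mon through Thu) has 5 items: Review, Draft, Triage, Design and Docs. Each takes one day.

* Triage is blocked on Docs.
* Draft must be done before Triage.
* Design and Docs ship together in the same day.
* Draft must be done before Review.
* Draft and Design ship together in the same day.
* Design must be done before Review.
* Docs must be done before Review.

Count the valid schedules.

Splitting on Review: it can be Tue (3), Wed (5), Thu (6). Listing each branch's schedules as (Draft, Triage, Design, Docs):
Review=Tue: (Mon,Tue,Mon,Mon) (Mon,Wed,Mon,Mon) (Mon,Thu,Mon,Mon) — 3.
Review=Wed: (Mon,Tue,Mon,Mon) (Mon,Wed,Mon,Mon) (Mon,Thu,Mon,Mon) (Tue,Wed,Tue,Tue) (Tue,Thu,Tue,Tue) — 5.
Review=Thu: (Mon,Tue,Mon,Mon) (Mon,Wed,Mon,Mon) (Mon,Thu,Mon,Mon) (Tue,Wed,Tue,Tue) (Tue,Thu,Tue,Tue) (Wed,Thu,Wed,Wed) — 6.
Summing: 3 + 5 + 6 = 14.

14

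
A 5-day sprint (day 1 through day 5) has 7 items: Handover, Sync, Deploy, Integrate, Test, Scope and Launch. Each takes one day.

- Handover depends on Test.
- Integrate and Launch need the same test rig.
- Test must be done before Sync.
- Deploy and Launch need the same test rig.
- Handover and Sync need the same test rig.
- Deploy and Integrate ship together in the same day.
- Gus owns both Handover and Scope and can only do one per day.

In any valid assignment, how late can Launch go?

day 5

Launch at day 5 is achievable: Deploy -> day 1; Integrate -> day 1; Sync -> day 3; Launch -> day 5; Test -> day 1; Scope -> day 1; Handover -> day 2.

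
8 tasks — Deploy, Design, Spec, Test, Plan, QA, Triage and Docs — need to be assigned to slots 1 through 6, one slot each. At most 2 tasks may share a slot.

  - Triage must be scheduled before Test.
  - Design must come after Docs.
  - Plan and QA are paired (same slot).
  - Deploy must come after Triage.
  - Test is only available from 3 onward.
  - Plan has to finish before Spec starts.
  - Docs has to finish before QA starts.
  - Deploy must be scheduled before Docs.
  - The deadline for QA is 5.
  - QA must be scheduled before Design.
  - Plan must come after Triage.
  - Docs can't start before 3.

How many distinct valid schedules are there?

Splitting on Deploy: it can be 2 (14), 3 (4). Listing each branch's schedules as (Design, Spec, Test, Plan, QA, Triage, Docs):
Deploy=2: (5,5,3,4,4,1,3) (5,5,6,4,4,1,3) (5,6,3,4,4,1,3) (5,6,5,4,4,1,3) (5,6,6,4,4,1,3) (6,5,3,4,4,1,3) (6,5,5,4,4,1,3) (6,5,6,4,4,1,3) (6,6,3,4,4,1,3) (6,6,3,5,5,1,3) (6,6,3,5,5,1,4) (6,6,4,5,5,1,3) (6,6,4,5,5,1,4) (6,6,5,4,4,1,3) — 14.
Deploy=3: (6,6,3,5,5,1,4) (6,6,3,5,5,2,4) (6,6,4,5,5,1,4) (6,6,4,5,5,2,4) — 4.
Summing: 14 + 4 = 18.

18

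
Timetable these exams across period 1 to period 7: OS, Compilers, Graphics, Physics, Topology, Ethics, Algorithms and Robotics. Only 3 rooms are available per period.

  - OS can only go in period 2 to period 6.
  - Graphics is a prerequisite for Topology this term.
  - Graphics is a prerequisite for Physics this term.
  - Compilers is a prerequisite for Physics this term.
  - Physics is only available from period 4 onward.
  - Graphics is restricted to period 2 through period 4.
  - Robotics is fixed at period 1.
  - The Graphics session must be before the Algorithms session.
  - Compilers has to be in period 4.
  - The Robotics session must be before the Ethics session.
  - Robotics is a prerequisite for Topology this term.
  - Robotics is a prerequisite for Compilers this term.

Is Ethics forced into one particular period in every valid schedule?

No

Ethics can be period 2 (e.g. Topology in period 3; Ethics in period 2; OS in period 2; Robotics in period 1; Physics in period 5; Compilers in period 4; Algorithms in period 3; Graphics in period 2) or period 3 (e.g. Graphics -> period 2; Physics -> period 5; Compilers -> period 4; Robotics -> period 1; Ethics -> period 3; Topology -> period 3; OS -> period 2; Algorithms -> period 3).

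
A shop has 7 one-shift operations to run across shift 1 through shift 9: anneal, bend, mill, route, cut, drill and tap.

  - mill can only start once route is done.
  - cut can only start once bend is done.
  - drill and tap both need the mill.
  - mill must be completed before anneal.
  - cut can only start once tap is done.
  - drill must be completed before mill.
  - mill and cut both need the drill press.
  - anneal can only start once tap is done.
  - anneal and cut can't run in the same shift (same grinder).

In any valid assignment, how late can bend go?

shift 8

Downstream work caps bend at shift 8.
bend at shift 8 is achievable: route=shift 1, cut=shift 9, drill=shift 1, anneal=shift 3, bend=shift 8, tap=shift 2, mill=shift 2.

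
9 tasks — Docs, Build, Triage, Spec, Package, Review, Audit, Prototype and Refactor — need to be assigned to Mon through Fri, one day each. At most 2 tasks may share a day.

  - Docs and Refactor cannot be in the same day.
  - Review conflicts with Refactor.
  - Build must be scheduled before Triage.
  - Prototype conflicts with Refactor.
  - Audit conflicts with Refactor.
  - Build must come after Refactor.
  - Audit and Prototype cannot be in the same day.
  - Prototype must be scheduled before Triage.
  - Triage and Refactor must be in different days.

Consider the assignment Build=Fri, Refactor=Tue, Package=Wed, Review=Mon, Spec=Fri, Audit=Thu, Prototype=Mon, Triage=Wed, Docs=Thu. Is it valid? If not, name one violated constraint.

Review conflicts with Refactor — holds.
Audit conflicts with Refactor — holds.
Audit and Prototype cannot be in the same day — holds.
Prototype conflicts with Refactor — holds.
Build must come after Refactor — holds.
Triage and Refactor must be in different days — holds.
Docs and Refactor cannot be in the same day — holds.
Build must be scheduled before Triage — violated.
At most 2 tasks may share a day — holds.
Prototype must be scheduled before Triage — holds.

Invalid. Build must be scheduled before Triage.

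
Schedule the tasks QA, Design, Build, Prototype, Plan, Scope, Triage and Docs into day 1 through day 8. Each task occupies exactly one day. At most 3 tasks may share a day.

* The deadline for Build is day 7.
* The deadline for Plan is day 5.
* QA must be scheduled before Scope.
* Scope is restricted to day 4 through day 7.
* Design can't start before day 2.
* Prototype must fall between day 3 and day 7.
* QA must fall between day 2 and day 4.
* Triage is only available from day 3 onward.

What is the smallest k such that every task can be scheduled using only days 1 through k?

4 days

The precedence chain requires at least 2 distinct days.
With at most 3 per day and 8 tasks, at least 3 days are needed.
Scope can't be placed before day 4, so the schedule must run through at least day 4.
4 works (last occupied day: day 4): for example Scope=day 4, Plan=day 1, QA=day 2, Docs=day 1, Triage=day 3, Prototype=day 3, Design=day 2, Build=day 1.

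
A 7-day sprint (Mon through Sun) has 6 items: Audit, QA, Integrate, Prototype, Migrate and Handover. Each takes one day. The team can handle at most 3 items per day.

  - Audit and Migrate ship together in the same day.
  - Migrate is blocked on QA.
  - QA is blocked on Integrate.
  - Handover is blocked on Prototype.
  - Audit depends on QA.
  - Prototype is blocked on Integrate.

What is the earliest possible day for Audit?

Precedence pushes Audit to at least Wed.
Audit at Wed is achievable: Integrate in Mon, Prototype in Tue, Migrate in Wed, QA in Tue, Audit in Wed, Handover in Wed.

Wed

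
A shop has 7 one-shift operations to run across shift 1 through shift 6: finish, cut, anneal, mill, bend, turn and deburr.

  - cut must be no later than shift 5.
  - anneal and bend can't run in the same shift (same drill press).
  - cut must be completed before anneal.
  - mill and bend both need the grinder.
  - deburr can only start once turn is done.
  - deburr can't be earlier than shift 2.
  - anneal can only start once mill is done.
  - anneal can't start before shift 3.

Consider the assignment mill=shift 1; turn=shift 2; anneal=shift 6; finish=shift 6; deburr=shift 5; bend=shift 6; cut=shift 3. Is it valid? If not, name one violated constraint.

Invalid. anneal and bend can't run in the same shift (same drill press).

anneal can't start before shift 3 — holds.
anneal can only start once mill is done — holds.
cut must be no later than shift 5 — holds.
anneal and bend can't run in the same shift (same drill press) — violated.
deburr can't be earlier than shift 2 — holds.
cut must be completed before anneal — holds.
deburr can only start once turn is done — holds.
mill and bend both need the grinder — holds.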